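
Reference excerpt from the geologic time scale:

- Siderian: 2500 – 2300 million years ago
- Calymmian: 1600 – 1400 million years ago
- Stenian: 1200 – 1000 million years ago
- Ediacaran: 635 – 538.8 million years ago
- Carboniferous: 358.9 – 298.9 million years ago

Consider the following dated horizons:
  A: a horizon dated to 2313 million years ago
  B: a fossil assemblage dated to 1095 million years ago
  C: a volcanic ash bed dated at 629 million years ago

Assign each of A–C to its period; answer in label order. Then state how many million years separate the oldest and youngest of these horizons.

A: 2313 Ma lies in 2500–2300 Ma, so Siderian.
B: 1095 Ma lies in 1200–1000 Ma, so Stenian.
C: 629 Ma lies in 635–538.8 Ma, so Ediacaran.
Oldest = 2313 Ma, youngest = 629 Ma → span 1684 Myr.

A — Siderian; B — Stenian; C — Ediacaran; span 1684 million years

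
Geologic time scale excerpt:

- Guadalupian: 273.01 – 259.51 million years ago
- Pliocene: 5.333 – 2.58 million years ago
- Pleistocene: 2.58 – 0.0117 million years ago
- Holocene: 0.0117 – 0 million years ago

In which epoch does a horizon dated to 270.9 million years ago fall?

270.9 Ma lies between 273.01 and 259.51 Ma, so it falls in the Guadalupian.

Guadalupian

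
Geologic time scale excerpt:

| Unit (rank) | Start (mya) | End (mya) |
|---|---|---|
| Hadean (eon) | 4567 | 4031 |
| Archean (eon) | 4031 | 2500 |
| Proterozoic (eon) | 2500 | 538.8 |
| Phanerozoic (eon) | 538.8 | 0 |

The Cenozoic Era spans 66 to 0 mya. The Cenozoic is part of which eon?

The Cenozoic (66–0 Ma) lies entirely within 538.8–0 Ma, the Phanerozoic Eon.

Phanerozoic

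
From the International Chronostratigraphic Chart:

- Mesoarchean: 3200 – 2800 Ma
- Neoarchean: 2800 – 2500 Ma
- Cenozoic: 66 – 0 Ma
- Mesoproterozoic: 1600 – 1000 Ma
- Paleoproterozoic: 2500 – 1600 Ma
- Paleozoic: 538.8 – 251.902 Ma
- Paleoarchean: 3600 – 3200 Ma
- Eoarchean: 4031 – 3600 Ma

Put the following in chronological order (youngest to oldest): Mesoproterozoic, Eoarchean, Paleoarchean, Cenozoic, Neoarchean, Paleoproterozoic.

Cenozoic, then Mesoproterozoic, then Paleoproterozoic, then Neoarchean, then Paleoarchean, then Eoarchean

Sorting by start age (ascending Ma, since larger Ma = older): Cenozoic began 66, Mesoproterozoic began 1600, Paleoproterozoic began 2500, Neoarchean began 2800, Paleoarchean began 3600, Eoarchean began 4031.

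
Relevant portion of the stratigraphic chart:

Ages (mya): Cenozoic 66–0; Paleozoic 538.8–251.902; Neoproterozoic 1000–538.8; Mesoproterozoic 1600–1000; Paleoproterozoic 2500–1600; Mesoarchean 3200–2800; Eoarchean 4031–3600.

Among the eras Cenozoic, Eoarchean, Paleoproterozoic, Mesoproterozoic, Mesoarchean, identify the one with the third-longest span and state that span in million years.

Durations: Cenozoic 66; Eoarchean 431; Paleoproterozoic 900; Mesoproterozoic 600; Mesoarchean 400 Myr.
Sorted longest-first: Paleoproterozoic (900), Mesoproterozoic (600), Eoarchean (431), Mesoarchean (400), Cenozoic (66).
The third longest is Eoarchean at 431 Myr.

Eoarchean, 431 million years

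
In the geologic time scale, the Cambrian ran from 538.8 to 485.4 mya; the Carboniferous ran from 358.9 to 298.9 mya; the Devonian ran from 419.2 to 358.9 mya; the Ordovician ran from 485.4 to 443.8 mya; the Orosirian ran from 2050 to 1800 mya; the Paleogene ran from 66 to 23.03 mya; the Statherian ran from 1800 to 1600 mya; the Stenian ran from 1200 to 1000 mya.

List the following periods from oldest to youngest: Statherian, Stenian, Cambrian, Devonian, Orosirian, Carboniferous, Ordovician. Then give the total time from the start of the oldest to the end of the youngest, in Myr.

From the excerpt: Statherian 1800–1600; Stenian 1200–1000; Cambrian 538.8–485.4; Devonian 419.2–358.9; Orosirian 2050–1800; Carboniferous 358.9–298.9; Ordovician 485.4–443.8 (Ma).
Larger Ma is earlier, so the oldest is Orosirian and the youngest is Carboniferous; oldest to youngest: Orosirian, Statherian, Stenian, Cambrian, Ordovician, Devonian, Carboniferous.
Oldest start 2050 minus youngest end 298.9 gives 1751.1 Myr overall.

Orosirian → Statherian → Stenian → Cambrian → Ordovician → Devonian → Carboniferous; total span 1751.1 Myr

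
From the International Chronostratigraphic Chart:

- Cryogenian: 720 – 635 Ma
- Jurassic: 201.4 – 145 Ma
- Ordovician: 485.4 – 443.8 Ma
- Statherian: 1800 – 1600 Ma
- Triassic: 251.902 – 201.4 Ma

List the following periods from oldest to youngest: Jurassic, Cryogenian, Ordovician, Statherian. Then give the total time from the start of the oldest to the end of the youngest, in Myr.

Statherian → Cryogenian → Ordovician → Jurassic; total span 1655 Myr

From the excerpt: Jurassic 201.4–145; Cryogenian 720–635; Ordovician 485.4–443.8; Statherian 1800–1600 (Ma).
Larger Ma is earlier, so the oldest is Statherian and the youngest is Jurassic; oldest to youngest: Statherian, Cryogenian, Ordovician, Jurassic.
Oldest start 1800 minus youngest end 145 gives 1655 Myr overall.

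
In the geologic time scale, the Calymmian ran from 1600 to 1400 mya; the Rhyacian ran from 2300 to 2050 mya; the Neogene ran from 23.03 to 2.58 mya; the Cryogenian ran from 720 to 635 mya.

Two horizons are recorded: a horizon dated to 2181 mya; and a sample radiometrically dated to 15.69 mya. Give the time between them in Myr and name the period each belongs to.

Elapsed time: 2181 − 15.69 = 2165.31 Myr.
2181 Ma lies within 2300–2050 Ma: Rhyacian.
15.69 Ma lies within 23.03–2.58 Ma: Neogene.

2165.31 million years apart; the first in the Rhyacian, the second in the Neogene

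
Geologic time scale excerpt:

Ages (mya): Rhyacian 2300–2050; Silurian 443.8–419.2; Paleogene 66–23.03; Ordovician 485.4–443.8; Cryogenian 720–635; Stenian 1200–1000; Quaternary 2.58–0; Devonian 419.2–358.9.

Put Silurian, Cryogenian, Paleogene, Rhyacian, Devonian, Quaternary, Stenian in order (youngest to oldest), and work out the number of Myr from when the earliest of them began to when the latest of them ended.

From the excerpt: Silurian 443.8–419.2; Cryogenian 720–635; Paleogene 66–23.03; Rhyacian 2300–2050; Devonian 419.2–358.9; Quaternary 2.58–0; Stenian 1200–1000 (Ma).
Larger Ma is earlier, so the oldest is Rhyacian and the youngest is Quaternary; youngest to oldest: Quaternary, Paleogene, Devonian, Silurian, Cryogenian, Stenian, Rhyacian.
Oldest start 2300 minus youngest end 0 gives 2300 Myr overall.

Quaternary, Paleogene, Devonian, Silurian, Cryogenian, Stenian, Rhyacian; total span 2300 Myr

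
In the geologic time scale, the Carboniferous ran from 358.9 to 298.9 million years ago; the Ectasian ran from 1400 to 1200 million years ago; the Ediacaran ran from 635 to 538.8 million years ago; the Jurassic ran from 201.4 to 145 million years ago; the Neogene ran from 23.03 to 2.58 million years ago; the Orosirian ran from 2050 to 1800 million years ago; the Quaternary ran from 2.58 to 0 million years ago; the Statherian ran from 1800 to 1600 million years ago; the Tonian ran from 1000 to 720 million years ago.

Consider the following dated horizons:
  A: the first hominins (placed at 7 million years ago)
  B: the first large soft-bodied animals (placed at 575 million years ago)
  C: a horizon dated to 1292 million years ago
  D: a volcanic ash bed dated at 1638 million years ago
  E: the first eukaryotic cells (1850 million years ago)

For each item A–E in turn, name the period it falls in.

A — Neogene; B — Ediacaran; C — Ectasian; D — Statherian; E — Orosirian

A: 7 Ma lies in 23.03–2.58 Ma, so Neogene.
B: 575 Ma lies in 635–538.8 Ma, so Ediacaran.
C: 1292 Ma lies in 1400–1200 Ma, so Ectasian.
D: 1638 Ma lies in 1800–1600 Ma, so Statherian.
E: 1850 Ma lies in 2050–1800 Ma, so Orosirian.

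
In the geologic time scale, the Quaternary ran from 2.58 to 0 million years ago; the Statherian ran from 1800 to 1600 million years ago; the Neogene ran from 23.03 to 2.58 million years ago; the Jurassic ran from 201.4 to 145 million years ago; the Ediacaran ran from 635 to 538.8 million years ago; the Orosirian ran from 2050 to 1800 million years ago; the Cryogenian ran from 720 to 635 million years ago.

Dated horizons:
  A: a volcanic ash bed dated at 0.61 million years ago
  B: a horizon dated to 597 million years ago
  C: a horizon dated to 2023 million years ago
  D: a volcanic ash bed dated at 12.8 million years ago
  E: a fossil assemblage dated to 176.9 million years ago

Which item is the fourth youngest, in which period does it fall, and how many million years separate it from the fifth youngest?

B, in the Ediacaran; 1426 million years to C

Sorted youngest-first by Ma: A (0.61), D (12.8), E (176.9), B (597), C (2023).
The fourth youngest is B at 597 Ma, which lies in 635–538.8 Ma: the Ediacaran.
The fifth youngest is C at 2023 Ma; separation = |597 − 2023| = 1426 Myr.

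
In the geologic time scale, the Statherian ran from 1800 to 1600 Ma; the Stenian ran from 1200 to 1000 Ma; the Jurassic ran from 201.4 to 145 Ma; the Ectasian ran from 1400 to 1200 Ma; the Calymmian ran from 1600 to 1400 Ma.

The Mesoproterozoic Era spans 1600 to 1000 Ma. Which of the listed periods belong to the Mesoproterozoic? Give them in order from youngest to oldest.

Stenian, Ectasian, Calymmian

Periods with both bounds inside 1600–1000 Ma: Stenian (1200–1000), Ectasian (1400–1200), Calymmian (1600–1400).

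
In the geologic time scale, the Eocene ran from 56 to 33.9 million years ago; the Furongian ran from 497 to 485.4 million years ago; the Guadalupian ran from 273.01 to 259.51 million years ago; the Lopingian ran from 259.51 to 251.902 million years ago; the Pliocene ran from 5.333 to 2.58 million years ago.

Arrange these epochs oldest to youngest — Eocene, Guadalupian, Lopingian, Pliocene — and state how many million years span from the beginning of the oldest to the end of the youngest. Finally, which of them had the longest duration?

From the excerpt: Eocene 56–33.9; Guadalupian 273.01–259.51; Lopingian 259.51–251.902; Pliocene 5.333–2.58 (Ma).
Larger Ma is earlier, so the oldest is Guadalupian and the youngest is Pliocene; oldest to youngest: Guadalupian, Lopingian, Eocene, Pliocene.
Oldest start 273.01 minus youngest end 2.58 gives 270.43 Myr overall.
Individual lengths (start − end): Eocene 22.1; Pliocene 2.753; Lopingian 7.608; Guadalupian 13.5. The largest is Eocene at 22.1 Myr.

Guadalupian, Lopingian, Eocene, Pliocene; total span 270.43 Myr; longest is Eocene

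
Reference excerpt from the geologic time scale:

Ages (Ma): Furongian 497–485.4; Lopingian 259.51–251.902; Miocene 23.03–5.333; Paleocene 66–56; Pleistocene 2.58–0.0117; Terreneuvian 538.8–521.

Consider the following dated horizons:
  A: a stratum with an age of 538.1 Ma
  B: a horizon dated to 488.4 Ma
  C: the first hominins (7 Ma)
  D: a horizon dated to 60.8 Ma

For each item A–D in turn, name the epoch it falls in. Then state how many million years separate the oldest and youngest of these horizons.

A: 538.1 Ma lies in 538.8–521 Ma, so Terreneuvian.
B: 488.4 Ma lies in 497–485.4 Ma, so Furongian.
C: 7 Ma lies in 23.03–5.333 Ma, so Miocene.
D: 60.8 Ma lies in 66–56 Ma, so Paleocene.
Oldest = 538.1 Ma, youngest = 7 Ma → span 531.1 Myr.

A — Terreneuvian; B — Furongian; C — Miocene; D — Paleocene; span 531.1 million years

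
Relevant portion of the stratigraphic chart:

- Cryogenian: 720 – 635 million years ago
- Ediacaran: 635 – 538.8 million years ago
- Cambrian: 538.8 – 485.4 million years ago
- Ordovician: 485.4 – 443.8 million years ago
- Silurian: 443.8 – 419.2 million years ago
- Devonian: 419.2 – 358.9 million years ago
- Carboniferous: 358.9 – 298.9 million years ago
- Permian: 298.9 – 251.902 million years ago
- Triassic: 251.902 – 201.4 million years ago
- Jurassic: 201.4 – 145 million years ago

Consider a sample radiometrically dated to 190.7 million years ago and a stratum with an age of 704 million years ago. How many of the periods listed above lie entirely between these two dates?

The older date is 704 Ma and the younger is 190.7 Ma.
Periods with start < 704 and end > 190.7 Ma: Ediacaran (635–538.8), Cambrian (538.8–485.4), Ordovician (485.4–443.8), Silurian (443.8–419.2), Devonian (419.2–358.9), Carboniferous (358.9–298.9), Permian (298.9–251.902), Triassic (251.902–201.4).
That is 8 complete periods.

8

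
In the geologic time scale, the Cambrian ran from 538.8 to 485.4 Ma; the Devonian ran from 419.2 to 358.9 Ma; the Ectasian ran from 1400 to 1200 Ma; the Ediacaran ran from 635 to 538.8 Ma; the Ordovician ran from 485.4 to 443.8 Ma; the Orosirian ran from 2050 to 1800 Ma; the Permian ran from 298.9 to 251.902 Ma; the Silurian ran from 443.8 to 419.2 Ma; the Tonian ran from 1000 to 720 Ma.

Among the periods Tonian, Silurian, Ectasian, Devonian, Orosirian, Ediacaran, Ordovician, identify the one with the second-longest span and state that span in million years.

Orosirian, 250 million years

Durations: Tonian 280; Silurian 24.6; Ectasian 200; Devonian 60.3; Orosirian 250; Ediacaran 96.2; Ordovician 41.6 Myr.
Sorted longest-first: Tonian (280), Orosirian (250), Ectasian (200), Ediacaran (96.2), Devonian (60.3), Ordovician (41.6), Silurian (24.6).
The second longest is Orosirian at 250 Myr.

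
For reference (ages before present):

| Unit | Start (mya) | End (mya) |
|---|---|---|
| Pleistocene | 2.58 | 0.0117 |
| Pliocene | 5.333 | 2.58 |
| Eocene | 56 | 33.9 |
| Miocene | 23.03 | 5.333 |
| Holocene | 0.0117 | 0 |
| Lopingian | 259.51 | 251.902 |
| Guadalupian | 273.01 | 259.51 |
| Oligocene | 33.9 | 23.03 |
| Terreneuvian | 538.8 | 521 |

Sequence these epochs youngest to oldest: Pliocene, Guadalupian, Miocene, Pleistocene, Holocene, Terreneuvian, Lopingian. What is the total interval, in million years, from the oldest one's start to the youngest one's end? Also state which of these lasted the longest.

Holocene, Pleistocene, Pliocene, Miocene, Lopingian, Guadalupian, Terreneuvian; total span 538.8 Myr; longest is Terreneuvian

From the excerpt: Pliocene 5.333–2.58; Guadalupian 273.01–259.51; Miocene 23.03–5.333; Pleistocene 2.58–0.0117; Holocene 0.0117–0; Terreneuvian 538.8–521; Lopingian 259.51–251.902 (Ma).
Larger Ma is earlier, so the oldest is Terreneuvian and the youngest is Holocene; youngest to oldest: Holocene, Pleistocene, Pliocene, Miocene, Lopingian, Guadalupian, Terreneuvian.
Oldest start 538.8 minus youngest end 0 gives 538.8 Myr overall.
Individual lengths (start − end): Terreneuvian 17.8; Pleistocene 2.5683; Guadalupian 13.5; Lopingian 7.608; Pliocene 2.753; Miocene 17.697; Holocene 0.0117. The largest is Terreneuvian at 17.8 Myr.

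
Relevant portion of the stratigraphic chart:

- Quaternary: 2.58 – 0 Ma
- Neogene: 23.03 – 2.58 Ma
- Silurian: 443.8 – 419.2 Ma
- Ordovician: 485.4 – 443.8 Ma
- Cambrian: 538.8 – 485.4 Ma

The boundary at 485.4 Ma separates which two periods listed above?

Cambrian and Ordovician

The Cambrian ends at 485.4 Ma and the Ordovician begins at 485.4 Ma, so they share that boundary.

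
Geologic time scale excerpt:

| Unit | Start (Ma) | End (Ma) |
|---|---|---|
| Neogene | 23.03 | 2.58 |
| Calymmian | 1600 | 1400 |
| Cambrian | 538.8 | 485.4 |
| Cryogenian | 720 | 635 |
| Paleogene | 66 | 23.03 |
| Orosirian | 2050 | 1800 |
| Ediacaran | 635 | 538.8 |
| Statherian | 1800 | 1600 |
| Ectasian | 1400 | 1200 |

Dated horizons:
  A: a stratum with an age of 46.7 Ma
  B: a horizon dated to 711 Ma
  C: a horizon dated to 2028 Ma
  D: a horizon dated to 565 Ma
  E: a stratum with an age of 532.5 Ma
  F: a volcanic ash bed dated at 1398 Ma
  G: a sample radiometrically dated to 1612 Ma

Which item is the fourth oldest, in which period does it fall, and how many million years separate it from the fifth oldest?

Larger Ma means older, so oldest first: C 2028 > G 1612 > F 1398 > B 711 > D 565 > E 532.5 > A 46.7.
Counting 4 along gives B (711 Ma); the excerpt puts that inside the Cryogenian, 720–635 Ma.
Next in line is D (565 Ma), and 711 − 565 = 146 Myr.

B, in the Cryogenian; 146 million years to D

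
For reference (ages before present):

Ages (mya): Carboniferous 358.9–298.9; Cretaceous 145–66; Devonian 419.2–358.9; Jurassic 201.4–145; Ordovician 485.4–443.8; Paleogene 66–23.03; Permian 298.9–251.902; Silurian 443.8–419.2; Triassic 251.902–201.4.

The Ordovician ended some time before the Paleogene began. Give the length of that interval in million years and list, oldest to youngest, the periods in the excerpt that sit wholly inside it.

377.8 million years; Silurian, Devonian, Carboniferous, Permian, Triassic, Jurassic, Cretaceous

The Ordovician closes at 443.8 Ma and the Paleogene opens at 66 Ma, so the interval is 443.8 − 66 = 377.8 Myr.
A period fits inside if it starts at or after 443.8 Ma and ends at or before 66 Ma; oldest first that gives Silurian, Devonian, Carboniferous, Permian, Triassic, Jurassic, Cretaceous.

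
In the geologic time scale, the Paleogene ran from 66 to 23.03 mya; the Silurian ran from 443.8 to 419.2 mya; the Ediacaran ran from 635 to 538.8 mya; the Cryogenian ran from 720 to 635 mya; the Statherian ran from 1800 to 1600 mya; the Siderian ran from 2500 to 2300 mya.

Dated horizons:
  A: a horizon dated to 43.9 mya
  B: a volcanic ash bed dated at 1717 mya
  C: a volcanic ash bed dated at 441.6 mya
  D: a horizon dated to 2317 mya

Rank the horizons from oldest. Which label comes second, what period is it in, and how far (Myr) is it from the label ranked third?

B, in the Statherian; 1275.4 million years to C

Larger Ma means older, so oldest first: D 2317 > B 1717 > C 441.6 > A 43.9.
Counting 2 along gives B (1717 Ma); the excerpt puts that inside the Statherian, 1800–1600 Ma.
Next in line is C (441.6 Ma), and 1717 − 441.6 = 1275.4 Myr.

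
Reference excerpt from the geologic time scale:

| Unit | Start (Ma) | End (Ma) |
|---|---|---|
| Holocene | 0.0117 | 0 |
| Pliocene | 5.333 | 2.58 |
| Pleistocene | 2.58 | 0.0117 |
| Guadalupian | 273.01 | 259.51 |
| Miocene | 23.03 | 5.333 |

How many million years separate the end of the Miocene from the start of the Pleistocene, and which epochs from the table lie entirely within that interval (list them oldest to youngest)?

2.753 million years; Pliocene

The Miocene closes at 5.333 Ma and the Pleistocene opens at 2.58 Ma, so the interval is 5.333 − 2.58 = 2.753 Myr.
An epoch fits inside if it starts at or after 5.333 Ma and ends at or before 2.58 Ma; oldest first that gives Pliocene.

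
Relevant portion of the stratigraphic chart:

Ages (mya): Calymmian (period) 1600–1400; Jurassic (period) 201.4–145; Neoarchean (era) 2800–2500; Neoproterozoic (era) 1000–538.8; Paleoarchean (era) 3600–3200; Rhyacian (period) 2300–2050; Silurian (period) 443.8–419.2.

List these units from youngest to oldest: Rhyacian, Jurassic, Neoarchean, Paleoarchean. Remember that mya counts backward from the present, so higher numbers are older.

Sorting by start age (ascending Ma, since larger Ma = older): Jurassic began 201.4, Rhyacian began 2300, Neoarchean began 2800, Paleoarchean began 3600.

Jurassic, Rhyacian, Neoarchean, Paleoarchean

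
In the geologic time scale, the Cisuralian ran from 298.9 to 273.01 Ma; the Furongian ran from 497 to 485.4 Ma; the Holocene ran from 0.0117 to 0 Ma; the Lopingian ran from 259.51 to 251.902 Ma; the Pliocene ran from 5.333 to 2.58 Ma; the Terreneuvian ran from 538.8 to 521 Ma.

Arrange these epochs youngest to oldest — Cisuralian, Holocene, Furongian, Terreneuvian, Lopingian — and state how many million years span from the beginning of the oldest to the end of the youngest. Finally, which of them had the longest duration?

Holocene, Lopingian, Cisuralian, Furongian, Terreneuvian; total span 538.8 Myr; longest is Cisuralian

From the excerpt: Cisuralian 298.9–273.01; Holocene 0.0117–0; Furongian 497–485.4; Terreneuvian 538.8–521; Lopingian 259.51–251.902 (Ma).
Larger Ma is earlier, so the oldest is Terreneuvian and the youngest is Holocene; youngest to oldest: Holocene, Lopingian, Cisuralian, Furongian, Terreneuvian.
Oldest start 538.8 minus youngest end 0 gives 538.8 Myr overall.
Individual lengths (start − end): Furongian 11.6; Lopingian 7.608; Terreneuvian 17.8; Cisuralian 25.89; Holocene 0.0117. The largest is Cisuralian at 25.89 Myr.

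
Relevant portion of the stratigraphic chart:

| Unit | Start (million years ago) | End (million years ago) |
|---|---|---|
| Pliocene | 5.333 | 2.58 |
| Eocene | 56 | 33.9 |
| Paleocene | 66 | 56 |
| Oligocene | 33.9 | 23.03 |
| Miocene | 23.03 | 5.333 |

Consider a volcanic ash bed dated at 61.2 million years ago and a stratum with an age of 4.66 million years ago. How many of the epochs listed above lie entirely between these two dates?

61.2 Ma sits inside the Paleocene (66–56) and 4.66 Ma inside the Pliocene (5.333–2.58); neither of those is wholly between the two dates.
The listed epochs lying completely between them are Eocene, Oligocene, Miocene — 3 in all.

3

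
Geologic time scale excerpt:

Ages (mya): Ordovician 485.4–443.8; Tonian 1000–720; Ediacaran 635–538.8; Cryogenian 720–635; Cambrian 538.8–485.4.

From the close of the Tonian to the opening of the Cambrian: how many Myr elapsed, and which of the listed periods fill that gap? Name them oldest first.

181.2 million years; Cryogenian, Ediacaran

The Tonian closes at 720 Ma and the Cambrian opens at 538.8 Ma, so the interval is 720 − 538.8 = 181.2 Myr.
A period fits inside if it starts at or after 720 Ma and ends at or before 538.8 Ma; oldest first that gives Cryogenian, Ediacaran.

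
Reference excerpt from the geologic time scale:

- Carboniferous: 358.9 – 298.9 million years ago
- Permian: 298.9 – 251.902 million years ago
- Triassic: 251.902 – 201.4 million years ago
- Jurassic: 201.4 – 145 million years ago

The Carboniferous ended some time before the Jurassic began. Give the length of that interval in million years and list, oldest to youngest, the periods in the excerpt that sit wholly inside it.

The Carboniferous closes at 298.9 Ma and the Jurassic opens at 201.4 Ma, so the interval is 298.9 − 201.4 = 97.5 Myr.
A period fits inside if it starts at or after 298.9 Ma and ends at or before 201.4 Ma; oldest first that gives Permian, Triassic.

97.5 million years; Permian, Triassic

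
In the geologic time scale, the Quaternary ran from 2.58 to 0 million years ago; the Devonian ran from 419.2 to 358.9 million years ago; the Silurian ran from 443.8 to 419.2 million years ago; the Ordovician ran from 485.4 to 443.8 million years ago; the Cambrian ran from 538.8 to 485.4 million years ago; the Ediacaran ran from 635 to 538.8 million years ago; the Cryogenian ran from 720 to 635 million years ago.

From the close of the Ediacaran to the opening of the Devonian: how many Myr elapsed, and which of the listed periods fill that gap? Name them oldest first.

119.6 million years; Cambrian, Ordovician, Silurian

End of Ediacaran = 538.8 Ma; start of Devonian = 419.2 Ma.
Gap = 538.8 − 419.2 = 119.6 Myr.
Periods wholly inside 538.8–419.2 Ma: Cambrian (538.8–485.4), Ordovician (485.4–443.8), Silurian (443.8–419.2).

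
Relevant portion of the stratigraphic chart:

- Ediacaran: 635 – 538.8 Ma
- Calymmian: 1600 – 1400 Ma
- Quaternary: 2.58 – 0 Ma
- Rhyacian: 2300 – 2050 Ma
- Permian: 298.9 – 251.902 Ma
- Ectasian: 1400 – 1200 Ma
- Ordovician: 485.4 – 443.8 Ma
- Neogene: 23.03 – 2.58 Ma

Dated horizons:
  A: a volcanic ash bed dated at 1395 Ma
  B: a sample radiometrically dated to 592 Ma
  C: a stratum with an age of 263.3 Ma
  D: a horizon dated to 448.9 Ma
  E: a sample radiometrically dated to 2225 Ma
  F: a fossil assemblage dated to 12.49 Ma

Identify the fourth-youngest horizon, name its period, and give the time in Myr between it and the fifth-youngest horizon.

B, in the Ediacaran; 803 million years to A

Smaller Ma means younger, so youngest first: F 12.49 < C 263.3 < D 448.9 < B 592 < A 1395 < E 2225.
Counting 4 along gives B (592 Ma); the excerpt puts that inside the Ediacaran, 635–538.8 Ma.
Next in line is A (1395 Ma), and 1395 − 592 = 803 Myr.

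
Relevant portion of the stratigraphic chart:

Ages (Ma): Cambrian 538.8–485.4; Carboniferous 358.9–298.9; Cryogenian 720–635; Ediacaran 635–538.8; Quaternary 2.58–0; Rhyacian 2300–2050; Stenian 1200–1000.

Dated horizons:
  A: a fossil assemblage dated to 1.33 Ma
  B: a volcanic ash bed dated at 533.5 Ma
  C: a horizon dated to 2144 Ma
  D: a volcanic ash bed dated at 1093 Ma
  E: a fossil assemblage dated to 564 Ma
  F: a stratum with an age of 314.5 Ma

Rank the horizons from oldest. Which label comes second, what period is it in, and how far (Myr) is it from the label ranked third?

D, in the Stenian; 529 million years to E

Sorted oldest-first by Ma: C (2144), D (1093), E (564), B (533.5), F (314.5), A (1.33).
The second oldest is D at 1093 Ma, which lies in 1200–1000 Ma: the Stenian.
The third oldest is E at 564 Ma; separation = |1093 − 564| = 529 Myr.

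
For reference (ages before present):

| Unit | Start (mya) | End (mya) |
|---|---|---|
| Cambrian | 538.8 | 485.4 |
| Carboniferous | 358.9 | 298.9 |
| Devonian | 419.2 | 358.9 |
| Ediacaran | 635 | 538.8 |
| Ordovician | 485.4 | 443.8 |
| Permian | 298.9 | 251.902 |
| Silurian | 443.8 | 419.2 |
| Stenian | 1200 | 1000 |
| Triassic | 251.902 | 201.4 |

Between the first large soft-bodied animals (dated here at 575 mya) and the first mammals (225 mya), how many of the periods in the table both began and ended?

The older date is 575 Ma and the younger is 225 Ma.
Periods with start < 575 and end > 225 Ma: Cambrian (538.8–485.4), Ordovician (485.4–443.8), Silurian (443.8–419.2), Devonian (419.2–358.9), Carboniferous (358.9–298.9), Permian (298.9–251.902).
That is 6 complete periods.

6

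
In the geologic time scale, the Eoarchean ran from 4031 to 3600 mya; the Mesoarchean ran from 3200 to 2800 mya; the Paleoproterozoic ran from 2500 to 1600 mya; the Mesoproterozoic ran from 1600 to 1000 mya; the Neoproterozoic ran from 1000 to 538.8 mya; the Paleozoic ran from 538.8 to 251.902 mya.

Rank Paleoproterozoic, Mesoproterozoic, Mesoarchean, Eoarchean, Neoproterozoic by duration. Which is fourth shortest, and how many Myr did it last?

Start − end for each: Paleoproterozoic 2500 − 1600 = 900; Mesoproterozoic 1600 − 1000 = 600; Mesoarchean 3200 − 2800 = 400; Eoarchean 4031 − 3600 = 431; Neoproterozoic 1000 − 538.8 = 461.2.
Ranking these from shortest: Mesoarchean < Eoarchean < Neoproterozoic < Mesoproterozoic < Paleoproterozoic.
Position 4 in that ranking is Mesoproterozoic, which lasted 600 Myr.

Mesoproterozoic, 600 million years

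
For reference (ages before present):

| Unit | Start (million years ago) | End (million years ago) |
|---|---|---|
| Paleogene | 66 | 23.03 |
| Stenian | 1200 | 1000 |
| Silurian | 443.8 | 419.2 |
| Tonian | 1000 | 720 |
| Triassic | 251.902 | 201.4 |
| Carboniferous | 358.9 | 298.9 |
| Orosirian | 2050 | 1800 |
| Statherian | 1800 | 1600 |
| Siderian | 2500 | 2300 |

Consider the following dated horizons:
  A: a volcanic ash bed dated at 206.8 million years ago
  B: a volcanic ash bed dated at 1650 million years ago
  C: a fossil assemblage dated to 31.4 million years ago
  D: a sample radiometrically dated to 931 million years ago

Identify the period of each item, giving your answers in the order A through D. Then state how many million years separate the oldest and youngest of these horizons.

A: 206.8 Ma lies in 251.902–201.4 Ma, so Triassic.
B: 1650 Ma lies in 1800–1600 Ma, so Statherian.
C: 31.4 Ma lies in 66–23.03 Ma, so Paleogene.
D: 931 Ma lies in 1000–720 Ma, so Tonian.
Oldest = 1650 Ma, youngest = 31.4 Ma → span 1618.6 Myr.

A — Triassic; B — Statherian; C — Paleogene; D — Tonian; span 1618.6 million years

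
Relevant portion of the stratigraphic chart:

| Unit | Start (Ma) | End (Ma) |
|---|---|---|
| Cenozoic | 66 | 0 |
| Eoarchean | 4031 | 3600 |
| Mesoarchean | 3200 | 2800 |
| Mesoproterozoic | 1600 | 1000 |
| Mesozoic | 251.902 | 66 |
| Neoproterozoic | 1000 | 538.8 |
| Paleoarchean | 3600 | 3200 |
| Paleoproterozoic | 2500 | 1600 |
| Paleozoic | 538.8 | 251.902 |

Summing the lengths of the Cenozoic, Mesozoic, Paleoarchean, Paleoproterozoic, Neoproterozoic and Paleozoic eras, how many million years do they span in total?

Each duration: Cenozoic = 66; Mesozoic = 185.902; Paleoarchean = 400; Paleoproterozoic = 900; Neoproterozoic = 461.2; Paleozoic = 286.898.
Sum: 66 + 185.902 + 400 + 900 + 461.2 + 286.898 = 2300 Myr.

2300 million years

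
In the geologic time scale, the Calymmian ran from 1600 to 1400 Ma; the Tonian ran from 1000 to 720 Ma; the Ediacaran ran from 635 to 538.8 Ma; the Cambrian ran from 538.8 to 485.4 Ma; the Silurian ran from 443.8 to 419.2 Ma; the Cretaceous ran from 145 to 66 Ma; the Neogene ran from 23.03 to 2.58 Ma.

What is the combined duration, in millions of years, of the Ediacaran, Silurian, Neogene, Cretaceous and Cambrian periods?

Duration is start − end for each: (635 − 538.8) + (443.8 − 419.2) + (23.03 − 2.58) + (145 − 66) + (538.8 − 485.4).
That is 96.2 + 24.6 + 20.45 + 79 + 53.4, which totals 273.65 million years.

273.65 million years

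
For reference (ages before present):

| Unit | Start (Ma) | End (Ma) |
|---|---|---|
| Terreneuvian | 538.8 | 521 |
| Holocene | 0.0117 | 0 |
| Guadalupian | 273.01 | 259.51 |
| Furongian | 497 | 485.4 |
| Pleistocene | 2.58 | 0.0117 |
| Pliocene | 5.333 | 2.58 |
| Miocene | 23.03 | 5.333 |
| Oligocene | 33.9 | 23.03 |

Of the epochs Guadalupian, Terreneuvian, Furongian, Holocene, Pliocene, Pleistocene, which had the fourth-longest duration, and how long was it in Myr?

Start − end for each: Guadalupian 273.01 − 259.51 = 13.5; Terreneuvian 538.8 − 521 = 17.8; Furongian 497 − 485.4 = 11.6; Holocene 0.0117 − 0 = 0.0117; Pliocene 5.333 − 2.58 = 2.753; Pleistocene 2.58 − 0.0117 = 2.5683.
Ranking these from longest: Terreneuvian > Guadalupian > Furongian > Pliocene > Pleistocene > Holocene.
Position 4 in that ranking is Pliocene, which lasted 2.753 Myr.

Pliocene, 2.753 million years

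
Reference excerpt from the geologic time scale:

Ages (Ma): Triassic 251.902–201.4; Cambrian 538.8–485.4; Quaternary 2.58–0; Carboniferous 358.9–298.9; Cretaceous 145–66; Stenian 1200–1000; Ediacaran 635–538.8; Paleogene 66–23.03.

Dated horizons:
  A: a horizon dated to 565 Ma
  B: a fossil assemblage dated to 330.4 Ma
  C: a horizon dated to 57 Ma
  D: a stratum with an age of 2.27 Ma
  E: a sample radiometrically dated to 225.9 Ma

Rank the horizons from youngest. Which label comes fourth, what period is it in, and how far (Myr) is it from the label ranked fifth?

Smaller Ma means younger, so youngest first: D 2.27 < C 57 < E 225.9 < B 330.4 < A 565.
Counting 4 along gives B (330.4 Ma); the excerpt puts that inside the Carboniferous, 358.9–298.9 Ma.
Next in line is A (565 Ma), and 565 − 330.4 = 234.6 Myr.

B, in the Carboniferous; 234.6 million years to A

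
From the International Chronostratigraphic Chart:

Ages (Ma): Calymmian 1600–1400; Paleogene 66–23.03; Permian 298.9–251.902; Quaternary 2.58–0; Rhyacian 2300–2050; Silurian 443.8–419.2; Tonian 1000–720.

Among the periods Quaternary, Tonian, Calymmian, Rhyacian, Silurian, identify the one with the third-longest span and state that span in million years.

Durations: Quaternary 2.58; Tonian 280; Calymmian 200; Rhyacian 250; Silurian 24.6 Myr.
Sorted longest-first: Tonian (280), Rhyacian (250), Calymmian (200), Silurian (24.6), Quaternary (2.58).
The third longest is Calymmian at 200 Myr.

Calymmian, 200 million years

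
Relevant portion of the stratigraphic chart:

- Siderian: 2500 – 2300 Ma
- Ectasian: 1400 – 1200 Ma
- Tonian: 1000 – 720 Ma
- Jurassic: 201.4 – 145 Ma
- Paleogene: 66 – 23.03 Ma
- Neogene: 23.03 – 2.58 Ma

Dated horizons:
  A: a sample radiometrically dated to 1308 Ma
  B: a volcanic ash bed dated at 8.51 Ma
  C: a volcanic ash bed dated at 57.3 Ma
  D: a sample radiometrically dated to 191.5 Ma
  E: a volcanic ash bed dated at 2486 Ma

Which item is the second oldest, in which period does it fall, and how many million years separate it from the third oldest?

A, in the Ectasian; 1116.5 million years to D

Sorted oldest-first by Ma: E (2486), A (1308), D (191.5), C (57.3), B (8.51).
The second oldest is A at 1308 Ma, which lies in 1400–1200 Ma: the Ectasian.
The third oldest is D at 191.5 Ma; separation = |1308 − 191.5| = 1116.5 Myr.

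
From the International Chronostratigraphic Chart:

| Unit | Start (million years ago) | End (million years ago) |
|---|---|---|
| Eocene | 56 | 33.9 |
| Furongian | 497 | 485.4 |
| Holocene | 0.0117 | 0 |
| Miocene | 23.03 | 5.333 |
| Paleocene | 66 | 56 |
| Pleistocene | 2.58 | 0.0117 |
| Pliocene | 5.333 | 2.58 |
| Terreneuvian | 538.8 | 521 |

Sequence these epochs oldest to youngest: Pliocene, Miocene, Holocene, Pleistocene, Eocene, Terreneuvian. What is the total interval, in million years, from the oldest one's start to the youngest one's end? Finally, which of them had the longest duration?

Terreneuvian → Eocene → Miocene → Pliocene → Pleistocene → Holocene; total span 538.8 Myr; longest is Eocene

Start ages (Ma): Terreneuvian 538.8, Eocene 56, Miocene 23.03, Pliocene 5.333, Pleistocene 2.58, Holocene 0.0117.
Ordered oldest to youngest: Terreneuvian, Eocene, Miocene, Pliocene, Pleistocene, Holocene.
Span = 538.8 − 0 = 538.8 Myr.
Durations: Pleistocene 2.5683, Holocene 0.0117, Terreneuvian 17.8, Pliocene 2.753, Miocene 17.697, Eocene 22.1 → longest is Eocene (22.1 Myr).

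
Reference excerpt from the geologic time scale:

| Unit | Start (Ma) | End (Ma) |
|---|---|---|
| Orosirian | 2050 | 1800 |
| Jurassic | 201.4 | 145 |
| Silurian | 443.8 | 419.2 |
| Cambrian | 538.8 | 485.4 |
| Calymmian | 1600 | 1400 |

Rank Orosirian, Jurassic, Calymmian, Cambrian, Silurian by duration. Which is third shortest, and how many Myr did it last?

Jurassic, 56.4 million years

Start − end for each: Orosirian 2050 − 1800 = 250; Jurassic 201.4 − 145 = 56.4; Calymmian 1600 − 1400 = 200; Cambrian 538.8 − 485.4 = 53.4; Silurian 443.8 − 419.2 = 24.6.
Ranking these from shortest: Silurian < Cambrian < Jurassic < Calymmian < Orosirian.
Position 3 in that ranking is Jurassic, which lasted 56.4 Myr.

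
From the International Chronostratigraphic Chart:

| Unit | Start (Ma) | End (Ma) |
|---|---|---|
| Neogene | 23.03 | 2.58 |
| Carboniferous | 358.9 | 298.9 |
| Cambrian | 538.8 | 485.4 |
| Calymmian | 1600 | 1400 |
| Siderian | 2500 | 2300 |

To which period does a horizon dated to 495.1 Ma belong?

495.1 Ma lies between 538.8 and 485.4 Ma, so it falls in the Cambrian.

Cambrian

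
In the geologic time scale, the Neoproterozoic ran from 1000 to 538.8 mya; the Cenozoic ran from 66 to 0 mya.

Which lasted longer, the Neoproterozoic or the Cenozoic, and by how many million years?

Neoproterozoic: 1000 − 538.8 = 461.2 Myr.
Cenozoic: 66 − 0 = 66 Myr.
Difference: 461.2 − 66 = 395.2 Myr, so the Neoproterozoic was longer.

Neoproterozoic, by 395.2 million years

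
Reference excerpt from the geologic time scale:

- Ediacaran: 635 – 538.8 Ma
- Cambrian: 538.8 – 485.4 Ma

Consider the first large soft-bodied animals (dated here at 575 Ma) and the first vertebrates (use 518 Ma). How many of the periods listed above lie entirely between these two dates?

0

The older date is 575 Ma and the younger is 518 Ma.
No period both begins after 575 Ma and ends before 518 Ma, so the count is 0.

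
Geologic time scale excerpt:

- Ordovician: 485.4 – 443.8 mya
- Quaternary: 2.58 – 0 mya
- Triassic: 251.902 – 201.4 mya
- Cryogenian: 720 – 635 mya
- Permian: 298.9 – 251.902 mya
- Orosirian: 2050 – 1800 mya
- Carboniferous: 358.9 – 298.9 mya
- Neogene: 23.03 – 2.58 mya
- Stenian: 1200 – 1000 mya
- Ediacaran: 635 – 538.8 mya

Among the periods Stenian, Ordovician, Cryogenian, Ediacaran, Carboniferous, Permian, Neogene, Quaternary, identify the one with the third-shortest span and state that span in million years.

Ordovician, 41.6 million years

Durations: Stenian 200; Ordovician 41.6; Cryogenian 85; Ediacaran 96.2; Carboniferous 60; Permian 46.998; Neogene 20.45; Quaternary 2.58 Myr.
Sorted shortest-first: Quaternary (2.58), Neogene (20.45), Ordovician (41.6), Permian (46.998), Carboniferous (60), Cryogenian (85), Ediacaran (96.2), Stenian (200).
The third shortest is Ordovician at 41.6 Myr.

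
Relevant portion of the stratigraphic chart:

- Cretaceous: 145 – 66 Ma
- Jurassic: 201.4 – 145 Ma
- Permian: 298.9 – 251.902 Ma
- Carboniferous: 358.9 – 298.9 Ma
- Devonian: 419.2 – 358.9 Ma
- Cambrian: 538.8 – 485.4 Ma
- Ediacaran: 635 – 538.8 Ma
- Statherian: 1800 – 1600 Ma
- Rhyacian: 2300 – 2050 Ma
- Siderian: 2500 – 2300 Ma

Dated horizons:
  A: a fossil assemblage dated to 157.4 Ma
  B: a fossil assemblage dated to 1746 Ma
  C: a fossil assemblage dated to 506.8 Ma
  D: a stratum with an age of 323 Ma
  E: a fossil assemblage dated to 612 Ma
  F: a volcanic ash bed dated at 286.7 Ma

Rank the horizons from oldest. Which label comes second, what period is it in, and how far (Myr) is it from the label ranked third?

Sorted oldest-first by Ma: B (1746), E (612), C (506.8), D (323), F (286.7), A (157.4).
The second oldest is E at 612 Ma, which lies in 635–538.8 Ma: the Ediacaran.
The third oldest is C at 506.8 Ma; separation = |612 − 506.8| = 105.2 Myr.

E, in the Ediacaran; 105.2 million years to C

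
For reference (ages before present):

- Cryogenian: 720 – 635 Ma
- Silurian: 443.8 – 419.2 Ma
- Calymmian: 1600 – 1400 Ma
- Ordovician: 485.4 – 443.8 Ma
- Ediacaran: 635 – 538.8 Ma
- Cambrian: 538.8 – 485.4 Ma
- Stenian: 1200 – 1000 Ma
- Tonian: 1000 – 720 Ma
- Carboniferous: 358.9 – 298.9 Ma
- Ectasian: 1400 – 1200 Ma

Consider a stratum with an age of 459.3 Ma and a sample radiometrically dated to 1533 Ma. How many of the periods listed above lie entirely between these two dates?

The older date is 1533 Ma and the younger is 459.3 Ma.
Periods with start < 1533 and end > 459.3 Ma: Ectasian (1400–1200), Stenian (1200–1000), Tonian (1000–720), Cryogenian (720–635), Ediacaran (635–538.8), Cambrian (538.8–485.4).
That is 6 complete periods.

6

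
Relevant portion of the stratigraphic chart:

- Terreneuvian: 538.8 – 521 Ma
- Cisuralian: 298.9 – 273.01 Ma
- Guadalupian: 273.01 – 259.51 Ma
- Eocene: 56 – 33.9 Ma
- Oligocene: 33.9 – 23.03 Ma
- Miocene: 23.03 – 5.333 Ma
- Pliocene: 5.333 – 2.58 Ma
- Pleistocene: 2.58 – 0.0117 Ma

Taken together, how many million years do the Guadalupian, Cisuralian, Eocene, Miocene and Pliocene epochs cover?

81.94 million years

Duration is start − end for each: (273.01 − 259.51) + (298.9 − 273.01) + (56 − 33.9) + (23.03 − 5.333) + (5.333 − 2.58).
That is 13.5 + 25.89 + 22.1 + 17.697 + 2.753, which totals 81.94 million years.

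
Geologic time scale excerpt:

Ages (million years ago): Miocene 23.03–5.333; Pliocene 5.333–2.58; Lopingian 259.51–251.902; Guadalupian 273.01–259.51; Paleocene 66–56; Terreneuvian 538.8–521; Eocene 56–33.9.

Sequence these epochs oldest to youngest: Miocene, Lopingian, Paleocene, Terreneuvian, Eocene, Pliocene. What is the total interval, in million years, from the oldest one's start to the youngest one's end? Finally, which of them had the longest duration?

Terreneuvian → Lopingian → Paleocene → Eocene → Miocene → Pliocene; total span 536.22 Myr; longest is Eocene

Start ages (Ma): Terreneuvian 538.8, Lopingian 259.51, Paleocene 66, Eocene 56, Miocene 23.03, Pliocene 5.333.
Ordered oldest to youngest: Terreneuvian, Lopingian, Paleocene, Eocene, Miocene, Pliocene.
Span = 538.8 − 2.58 = 536.22 Myr.
Durations: Paleocene 10, Pliocene 2.753, Terreneuvian 17.8, Eocene 22.1, Lopingian 7.608, Miocene 17.697 → longest is Eocene (22.1 Myr).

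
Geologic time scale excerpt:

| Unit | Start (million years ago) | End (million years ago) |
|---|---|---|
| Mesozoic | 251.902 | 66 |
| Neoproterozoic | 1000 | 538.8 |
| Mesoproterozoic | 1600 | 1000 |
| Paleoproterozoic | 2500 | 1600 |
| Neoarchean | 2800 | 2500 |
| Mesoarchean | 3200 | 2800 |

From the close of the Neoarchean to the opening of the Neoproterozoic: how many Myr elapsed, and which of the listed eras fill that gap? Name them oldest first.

1500 million years; Paleoproterozoic, Mesoproterozoic

The Neoarchean closes at 2500 Ma and the Neoproterozoic opens at 1000 Ma, so the interval is 2500 − 1000 = 1500 Myr.
An era fits inside if it starts at or after 2500 Ma and ends at or before 1000 Ma; oldest first that gives Paleoproterozoic, Mesoproterozoic.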